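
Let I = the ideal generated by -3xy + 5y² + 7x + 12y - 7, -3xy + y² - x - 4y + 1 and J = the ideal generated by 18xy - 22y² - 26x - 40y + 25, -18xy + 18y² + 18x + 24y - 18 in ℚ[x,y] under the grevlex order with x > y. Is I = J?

Since reduced Gröbner bases are canonical representatives of ideals under a given ordering, it suffices to compute and compare them.
Buchberger on the first generating set:
f_1 = -3xy + 5y² + 7x + 12y - 7, LT = xy.
f_2 = -3xy + y² - x - 4y + 1, LT = xy.

S(f_1,f_2): lcm = xy. S = -4/3y² - 8/3x - 16/3y + 8/3.
  leading term y²: no divisor's leading term divides it; move -4/3y² to the remainder.
  leading term x: no divisor's leading term divides it; move -8/3x to the remainder.
  leading term y: no divisor's leading term divides it; move -16/3y to the remainder.
  leading term 1: no divisor's leading term divides it; move 8/3 to the remainder.
  remainder -4/3y² - 8/3x - 16/3y + 8/3 ≠ 0; add g_3 = -4/3y² - 8/3x - 16/3y + 8/3 to the basis.

S(f_1,g_3): lcm = xy². S = -5/3y³ - 2x² - 19/3xy - 4y² + 2x + 7/3y.
  leading term y³: subtract (5/4y)·g_3 from -5/3y³ - 2x² - 19/3xy - 4y² + 2x + 7/3y → -2x² - 3xy + 8/3y² + 2x - y
  leading term x²: no divisor's leading term divides it; move -2x² to the remainder.
  leading term xy: subtract (1)·f_1 from -3xy + 8/3y² + 2x - y → -7/3y² - 5x - 13y + 7
  leading term y²: subtract (7/4)·g_3 from -7/3y² - 5x - 13y + 7 → -⅓x - 11/3y + 7/3
  leading term x: no divisor's leading term divides it; move -⅓x to the remainder.
  leading term y: no divisor's leading term divides it; move -11/3y to the remainder.
  leading term 1: no divisor's leading term divides it; move 7/3 to the remainder.
  remainder -2x² - ⅓x - 11/3y + 7/3 ≠ 0; add g_4 = -2x² - ⅓x - 11/3y + 7/3 to the basis.

The other S-polynomials (S(f_2,g_3), S(f_1,g_4), S(f_2,g_4), S(g_3,g_4)) all reduce to 0 modulo the current basis, so we have a Gröbner basis.
Inter-reduce: drop elements whose leading term is divisible by another's, tail-reduce, and make monic.
Reduced Gröbner basis: {x² + ⅙x + 11/6y - 7/6, xy + x + 8/3y - 1, y² + 2x + 4y - 2}.

Buchberger on the second generating set:
h_1 = 18xy - 22y² - 26x - 40y + 25, LT = xy.
h_2 = -18xy + 18y² + 18x + 24y - 18, LT = xy.

S(h_1,h_2): lcm = xy. S = -2/9y² - 4/9x - 8/9y + 7/18.
  leading term y²: no divisor's leading term divides it; move -2/9y² to the remainder.
  leading term x: no divisor's leading term divides it; move -4/9x to the remainder.
  leading term y: no divisor's leading term divides it; move -8/9y to the remainder.
  leading term 1: no divisor's leading term divides it; move 7/18 to the remainder.
  remainder -2/9y² - 4/9x - 8/9y + 7/18 ≠ 0; add k_3 = -2/9y² - 4/9x - 8/9y + 7/18 to the basis.

S(h_1,k_3): lcm = xy². S = -11/9y³ - 2x² - 49/9xy - 20/9y² + 7/4x + 25/18y.
  leading term y³: subtract (11/2y)·k_3 from -11/9y³ - 2x² - 49/9xy - 20/9y² + 7/4x + 25/18y → -2x² - 3xy + 8/3y² + 7/4x - ¾y
  leading term x²: no divisor's leading term divides it; move -2x² to the remainder.
  leading term xy: subtract (-⅙)·h_1 from -3xy + 8/3y² + 7/4x - ¾y → -y² - 31/12x - 89/12y + 25/6
  leading term y²: subtract (9/2)·k_3 from -y² - 31/12x - 89/12y + 25/6 → -7/12x - 41/12y + 29/12
  leading term x: no divisor's leading term divides it; move -7/12x to the remainder.
  leading term y: no divisor's leading term divides it; move -41/12y to the remainder.
  leading term 1: no divisor's leading term divides it; move 29/12 to the remainder.
  remainder -2x² - 7/12x - 41/12y + 29/12 ≠ 0; add k_4 = -2x² - 7/12x - 41/12y + 29/12 to the basis.

The other S-polynomials (S(h_2,k_3), S(h_1,k_4), S(h_2,k_4), S(k_3,k_4)) all reduce to 0 modulo the current basis, so we have a Gröbner basis.
Inter-reduce: drop elements whose leading term is divisible by another's, tail-reduce, and make monic.
Reduced Gröbner basis: {x² + 7/24x + 41/24y - 29/24, xy + x + 8/3y - ¾, y² + 2x + 4y - 7/4}.

These differ, so the ideals are not equal.

No, the ideals differ.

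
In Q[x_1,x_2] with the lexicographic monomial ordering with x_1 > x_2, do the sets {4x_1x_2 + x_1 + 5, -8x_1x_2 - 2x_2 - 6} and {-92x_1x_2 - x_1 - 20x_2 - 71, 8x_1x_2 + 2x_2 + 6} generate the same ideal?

Two ideals are equal iff their reduced Gröbner bases coincide (the reduced basis is unique for a fixed ordering).
Buchberger on the first generating set:
f_1 = 4x_1x_2 + x_1 + 5, LT = x_1x_2.
f_2 = -8x_1x_2 - 2x_2 - 6, LT = x_1x_2.

S(f_1,f_2): lcm = x_1x_2. S = \tfrac{1}{4}x_1 - \tfrac{1}{4}x_2 + \tfrac{1}{2}.
  leading term x_1: no divisor's leading term divides it; move \tfrac{1}{4}x_1 to the remainder.
  leading term x_2: no divisor's leading term divides it; move -\tfrac{1}{4}x_2 to the remainder.
  leading term 1: no divisor's leading term divides it; move \tfrac{1}{2} to the remainder.
  remainder \tfrac{1}{4}x_1 - \tfrac{1}{4}x_2 + \tfrac{1}{2} ≠ 0; add g_3 = \tfrac{1}{4}x_1 - \tfrac{1}{4}x_2 + \tfrac{1}{2} to the basis.

S(f_1,g_3): lcm = x_1x_2. S = \tfrac{1}{4}x_1 + x_2^{2} - 2x_2 + \tfrac{5}{4}.
  leading term x_1: subtract (1)·g_3 from \tfrac{1}{4}x_1 + x_2^{2} - 2x_2 + \tfrac{5}{4} → x_2^{2} - \tfrac{7}{4}x_2 + \tfrac{3}{4}
  leading term x_2^{2}: no divisor's leading term divides it; move x_2^{2} to the remainder.
  leading term x_2: no divisor's leading term divides it; move -\tfrac{7}{4}x_2 to the remainder.
  leading term 1: no divisor's leading term divides it; move \tfrac{3}{4} to the remainder.
  remainder x_2^{2} - \tfrac{7}{4}x_2 + \tfrac{3}{4} ≠ 0; add g_4 = x_2^{2} - \tfrac{7}{4}x_2 + \tfrac{3}{4} to the basis.

The other S-polynomials (S(f_2,g_3), S(f_1,g_4), S(f_2,g_4), S(g_3,g_4)) all reduce to 0 modulo the current basis, so we have a Gröbner basis.
Inter-reduce: drop elements whose leading term is divisible by another's, tail-reduce, and make monic.
Reduced Gröbner basis: {x_1 - x_2 + 2, x_2^{2} - \tfrac{7}{4}x_2 + \tfrac{3}{4}}.

Buchberger on the second generating set:
h_1 = -92x_1x_2 - x_1 - 20x_2 - 71, LT = x_1x_2.
h_2 = 8x_1x_2 + 2x_2 + 6, LT = x_1x_2.

S(h_1,h_2): lcm = x_1x_2. S = \tfrac{1}{92}x_1 - \tfrac{3}{92}x_2 + \tfrac{1}{46}.
  leading term x_1: no divisor's leading term divides it; move \tfrac{1}{92}x_1 to the remainder.
  leading term x_2: no divisor's leading term divides it; move -\tfrac{3}{92}x_2 to the remainder.
  leading term 1: no divisor's leading term divides it; move \tfrac{1}{46} to the remainder.
  remainder \tfrac{1}{92}x_1 - \tfrac{3}{92}x_2 + \tfrac{1}{46} ≠ 0; add k_3 = \tfrac{1}{92}x_1 - \tfrac{3}{92}x_2 + \tfrac{1}{46} to the basis.

S(h_1,k_3): lcm = x_1x_2. S = \tfrac{1}{92}x_1 + 3x_2^{2} - \tfrac{41}{23}x_2 + \tfrac{71}{92}.
  leading term x_1: subtract (1)·k_3 from \tfrac{1}{92}x_1 + 3x_2^{2} - \tfrac{41}{23}x_2 + \tfrac{71}{92} → 3x_2^{2} - \tfrac{7}{4}x_2 + \tfrac{3}{4}
  leading term x_2^{2}: no divisor's leading term divides it; move 3x_2^{2} to the remainder.
  leading term x_2: no divisor's leading term divides it; move -\tfrac{7}{4}x_2 to the remainder.
  leading term 1: no divisor's leading term divides it; move \tfrac{3}{4} to the remainder.
  remainder 3x_2^{2} - \tfrac{7}{4}x_2 + \tfrac{3}{4} ≠ 0; add k_4 = 3x_2^{2} - \tfrac{7}{4}x_2 + \tfrac{3}{4} to the basis.

The other S-polynomials (S(h_2,k_3), S(h_1,k_4), S(h_2,k_4), S(k_3,k_4)) all reduce to 0 modulo the current basis, so we have a Gröbner basis.
Inter-reduce: drop elements whose leading term is divisible by another's, tail-reduce, and make monic.
Reduced Gröbner basis: {x_1 - 3x_2 + 2, x_2^{2} - \tfrac{7}{12}x_2 + \tfrac{1}{4}}.

These differ, so the ideals are not equal.

No, the ideals differ.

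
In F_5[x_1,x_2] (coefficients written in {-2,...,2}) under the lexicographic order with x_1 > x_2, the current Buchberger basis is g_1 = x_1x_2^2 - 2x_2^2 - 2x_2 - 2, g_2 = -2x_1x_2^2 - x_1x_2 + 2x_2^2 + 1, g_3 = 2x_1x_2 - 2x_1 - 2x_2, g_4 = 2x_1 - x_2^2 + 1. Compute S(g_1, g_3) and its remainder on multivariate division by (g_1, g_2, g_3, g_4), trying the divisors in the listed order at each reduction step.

S(g_1, g_3) = x_1x_2 - x_2^2 - 2x_2 - 2; remainder on division = 2x_2^2 - x_2.

lcm(LM(g_1), LM(g_3)) = x_1x_2^2.
S = (lcm/LT(g_1))·g_1 − (lcm/LT(g_3))·g_3 = x_1x_2 - x_2^2 - 2x_2 - 2.
Reduce S modulo (g_1, g_2, g_3, g_4) in that order:
  leading term x_1x_2: subtract (-2)·g_3 from x_1x_2 - x_2^2 - 2x_2 - 2 → x_1 - x_2^2 - x_2 - 2
  leading term x_1: subtract (-2)·g_4 from x_1 - x_2^2 - x_2 - 2 → 2x_2^2 - x_2
  leading term x_2^2: no divisor's leading term divides it; move 2x_2^2 to the remainder.
  leading term x_2: no divisor's leading term divides it; move -x_2 to the remainder.
The remainder 2x_2^2 - x_2 is nonzero, so it would be added as the next basis element.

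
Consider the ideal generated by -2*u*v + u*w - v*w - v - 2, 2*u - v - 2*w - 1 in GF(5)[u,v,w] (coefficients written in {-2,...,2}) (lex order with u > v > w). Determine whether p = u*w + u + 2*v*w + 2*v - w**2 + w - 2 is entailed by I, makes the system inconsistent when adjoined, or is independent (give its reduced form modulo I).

First compute the reduced Gröbner basis of I by Buchberger's algorithm.
f_1 = -2*u*v + u*w - v*w - v - 2, LT = u*v.
f_2 = 2*u - v - 2*w - 1, LT = u.

S(f_1,f_2): lcm = u*v. S = 2*u*w - 2*v**2 - v*w + v + 1.
  leading term u*w: subtract (w)·f_2 from 2*u*w - 2*v**2 - v*w + v + 1 → -2*v**2 + v + 2*w**2 + w + 1
  leading term v**2: no divisor's leading term divides it; move -2*v**2 to the remainder.
  leading term v: no divisor's leading term divides it; move v to the remainder.
  leading term w**2: no divisor's leading term divides it; move 2*w**2 to the remainder.
  leading term w: no divisor's leading term divides it; move w to the remainder.
  leading term 1: no divisor's leading term divides it; move 1 to the remainder.
  remainder -2*v**2 + v + 2*w**2 + w + 1 ≠ 0; add h_3 = -2*v**2 + v + 2*w**2 + w + 1 to the basis.

S(f_1,h_3): lcm = u*v**2. S = 2*u*v*w - 2*u*v + u*w**2 - 2*u*w - 2*u - 2*v**2*w - 2*v**2 + v.
  leading term u*v*w: subtract (-w)·f_1 from 2*u*v*w - 2*u*v + u*w**2 - 2*u*w - 2*u - 2*v**2*w - 2*v**2 + v → -2*u*v + 2*u*w**2 - 2*u*w - 2*u - 2*v**2*w - 2*v**2 - v*w**2 - v*w + v - 2*w
  leading term u*v: subtract (1)·f_1 from -2*u*v + 2*u*w**2 - 2*u*w - 2*u - 2*v**2*w - 2*v**2 - v*w**2 - v*w + v - 2*w → 2*u*w**2 + 2*u*w - 2*u - 2*v**2*w - 2*v**2 - v*w**2 + 2*v - 2*w + 2
  leading term u*w**2: subtract (w**2)·f_2 from 2*u*w**2 + 2*u*w - 2*u - 2*v**2*w - 2*v**2 - v*w**2 + 2*v - 2*w + 2 → 2*u*w - 2*u - 2*v**2*w - 2*v**2 + 2*v + 2*w**3 + w**2 - 2*w + 2
  leading term u*w: subtract (w)·f_2 from 2*u*w - 2*u - 2*v**2*w - 2*v**2 + 2*v + 2*w**3 + w**2 - 2*w + 2 → -2*u - 2*v**2*w - 2*v**2 + v*w + 2*v + 2*w**3 - 2*w**2 - w + 2
  leading term u: subtract (-1)·f_2 from -2*u - 2*v**2*w - 2*v**2 + v*w + 2*v + 2*w**3 - 2*w**2 - w + 2 → -2*v**2*w - 2*v**2 + v*w + v + 2*w**3 - 2*w**2 + 2*w + 1
  leading term v**2*w: subtract (w)·h_3 from -2*v**2*w - 2*v**2 + v*w + v + 2*w**3 - 2*w**2 + 2*w + 1 → -2*v**2 + v + 2*w**2 + w + 1
  leading term v**2: subtract (1)·h_3 from -2*v**2 + v + 2*w**2 + w + 1 → 0
  remainder 0.

S(f_2,h_3): leading monomials are coprime, so the S-polynomial reduces to 0 (Buchberger's first criterion).
Every S-polynomial of the final basis reduces to 0, so we have a Gröbner basis.
Inter-reduce: drop elements whose leading term is divisible by another's, tail-reduce, and make monic.
Reduced Gröbner basis: {u + 2*v - w + 2, v**2 + 2*v - w**2 + 2*w + 2}.
Label its elements g_1 = u + 2*v - w + 2, g_2 = v**2 + 2*v - w**2 + 2*w + 2.

Reduce p = u*w + u + 2*v*w + 2*v - w**2 + w - 2 modulo G:
  leading term u*w: subtract (w)·g_1 from u*w + u + 2*v*w + 2*v - w**2 + w - 2 → u + 2*v - w - 2
  leading term u: subtract (1)·g_1 from u + 2*v - w - 2 → 1
  leading term 1: no divisor's leading term divides it; move 1 to the remainder.
  normal form = 1.
The normal form is nonzero, so p ∉ I. Since p minus its normal form lies in I, I + (p) = I + (r) where r = 1; decide whether this ideal is the whole ring.
Here r = 1 is a nonzero constant, hence a unit: 1 ∈ I + (p), the Gröbner basis of I + (p) is {1}, and the enlarged system has no common solution — adjoining p is inconsistent.

Adjoining u*w + u + 2*v*w + 2*v - w**2 + w - 2 makes the ideal the whole ring: the system is inconsistent.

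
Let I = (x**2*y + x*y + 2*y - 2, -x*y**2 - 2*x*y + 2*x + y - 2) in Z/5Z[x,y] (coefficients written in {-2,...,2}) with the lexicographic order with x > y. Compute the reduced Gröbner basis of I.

The reduced Gröbner basis is the canonical form of the ideal for this ordering.

f_1 = x**2*y + x*y + 2*y - 2, LT = x**2*y.
f_2 = -x*y**2 - 2*x*y + 2*x + y - 2, LT = x*y**2.

S(f_1,f_2): lcm = x**2*y**2. S = -2*x**2*y + 2*x**2 + x*y**2 + x*y - 2*x + 2*y**2 - 2*y.
  reduce S modulo (f_1, f_2):
  remainder 2*x**2 + x*y + 2*y**2 - 2*y - 1 ≠ 0; add g_3 = 2*x**2 + x*y + 2*y**2 - 2*y - 1 to the basis.

S(f_1,g_3): lcm = x**2*y. S = 2*x*y**2 + x*y - y**3 + y**2 - 2.
  reduce S modulo (f_1, f_2, g_3):
  remainder 2*x*y - x - y**3 + y**2 + 2*y - 1 ≠ 0; add g_4 = 2*x*y - x - y**3 + y**2 + 2*y - 1 to the basis.

S(f_2,g_3): lcm = x**2*y**2. S = 2*x**2*y - 2*x**2 + 2*x*y**3 - x*y + 2*x - y**4 + y**3 - 2*y**2.
  reduce S modulo (f_1, f_2, g_3, g_4):
  remainder -x - y**4 + y**3 + 2*y**2 + y + 1 ≠ 0; add g_5 = -x - y**4 + y**3 + 2*y**2 + y + 1 to the basis.

S(f_2,g_5): lcm = x*y**2. S = 2*x*y - 2*x - y**6 + y**5 + 2*y**4 + y**3 + y**2 - y + 2.
  reduce S modulo (f_1, f_2, g_3, g_4, g_5):
  remainder -y**6 + y**5 - 2*y**4 + y**3 - 2*y**2 + y + 2 ≠ 0; add g_6 = -y**6 + y**5 - 2*y**4 + y**3 - 2*y**2 + y + 2 to the basis.

S(g_4,g_5): lcm = x*y. S = 2*x - y**5 + y**4 - y**3 - y**2 + 2*y + 2.
  reduce S modulo (f_1, f_2, g_3, g_4, g_5, g_6):
  remainder -y**5 - y**4 + y**3 - 2*y**2 - y - 1 ≠ 0; add g_7 = -y**5 - y**4 + y**3 - 2*y**2 - y - 1 to the basis.

The other S-polynomials (S(f_1,g_4), S(f_2,g_4), S(g_3,g_4), S(f_1,g_5), S(g_3,g_5), S(f_1,g_6), S(f_2,g_6), S(g_3,g_6), S(g_4,g_6), S(g_5,g_6), S(f_1,g_7), S(f_2,g_7), S(g_3,g_7), S(g_4,g_7), S(g_5,g_7), S(g_6,g_7)) all reduce to 0 modulo the current basis, so we have a Gröbner basis.
Inter-reduce: drop elements whose leading term is divisible by another's, tail-reduce, and make monic.

G = {x + y**4 - y**3 - 2*y**2 - y - 1, y**5 + y**4 - y**3 + 2*y**2 + y + 1}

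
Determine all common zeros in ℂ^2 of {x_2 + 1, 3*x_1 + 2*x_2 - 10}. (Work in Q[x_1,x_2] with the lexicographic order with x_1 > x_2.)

Compute a lex Gröbner basis by Buchberger's algorithm.
f_1 = x_2 + 1, LT = x_2.
f_2 = 3*x_1 + 2*x_2 - 10, LT = x_1.

The S-polynomials (S(f_1,f_2)) all reduce to 0 modulo the current basis, so we have a Gröbner basis.
Inter-reduce: drop elements whose leading term is divisible by another's, tail-reduce, and make monic.
Reduced Gröbner basis: {x_1 - 4, x_2 + 1}.

Since the basis is lex-ordered, x_2 + 1 is univariate in x_2. Its roots are {-1}. Back-substituting each root into the other basis elements fixes the other coordinates.
  x_2 = -1: the earlier basis element becomes x_1 - 4 = 0, giving x_1 = 4 — point (4, -1).

{(4, -1)}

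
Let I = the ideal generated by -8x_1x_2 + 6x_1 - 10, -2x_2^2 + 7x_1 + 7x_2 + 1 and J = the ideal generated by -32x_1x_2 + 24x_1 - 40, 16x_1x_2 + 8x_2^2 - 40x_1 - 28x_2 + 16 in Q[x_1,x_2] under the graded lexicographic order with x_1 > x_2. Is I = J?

Yes, the ideals are equal.

Since reduced Gröbner bases are canonical representatives of ideals under a given ordering, it suffices to compute and compare them.
Buchberger on the first generating set:
f_1 = -8x_1x_2 + 6x_1 - 10, LT = x_1x_2.
f_2 = -2x_2^2 + 7x_1 + 7x_2 + 1, LT = x_2^2.

S(f_1,f_2): lcm = x_1x_2^2. S = 7/2x_1^2 + 11/4x_1x_2 + 1/2x_1 + 5/4x_2.
  leading term x_1^2: no divisor's leading term divides it; move 7/2x_1^2 to the remainder.
  leading term x_1x_2: subtract (-11/32)·f_1 from 11/4x_1x_2 + 1/2x_1 + 5/4x_2 → 41/16x_1 + 5/4x_2 - 55/16
  leading term x_1: no divisor's leading term divides it; move 41/16x_1 to the remainder.
  leading term x_2: no divisor's leading term divides it; move 5/4x_2 to the remainder.
  leading term 1: no divisor's leading term divides it; move -55/16 to the remainder.
  remainder 7/2x_1^2 + 41/16x_1 + 5/4x_2 - 55/16 ≠ 0; add g_3 = 7/2x_1^2 + 41/16x_1 + 5/4x_2 - 55/16 to the basis.

The other S-polynomials (S(f_1,g_3), S(f_2,g_3)) all reduce to 0 modulo the current basis, so we have a Gröbner basis.
Inter-reduce: drop elements whose leading term is divisible by another's, tail-reduce, and make monic.
Reduced Gröbner basis: {x_1^2 + 41/56x_1 + 5/14x_2 - 55/56, x_1x_2 - 3/4x_1 + 5/4, x_2^2 - 7/2x_1 - 7/2x_2 - 1/2}.

Buchberger on the second generating set:
h_1 = -32x_1x_2 + 24x_1 - 40, LT = x_1x_2.
h_2 = 16x_1x_2 + 8x_2^2 - 40x_1 - 28x_2 + 16, LT = x_1x_2.

S(h_1,h_2): lcm = x_1x_2. S = -1/2x_2^2 + 7/4x_1 + 7/4x_2 + 1/4.
  leading term x_2^2: no divisor's leading term divides it; move -1/2x_2^2 to the remainder.
  leading term x_1: no divisor's leading term divides it; move 7/4x_1 to the remainder.
  leading term x_2: no divisor's leading term divides it; move 7/4x_2 to the remainder.
  leading term 1: no divisor's leading term divides it; move 1/4 to the remainder.
  remainder -1/2x_2^2 + 7/4x_1 + 7/4x_2 + 1/4 ≠ 0; add k_3 = -1/2x_2^2 + 7/4x_1 + 7/4x_2 + 1/4 to the basis.

S(h_1,k_3): lcm = x_1x_2^2. S = 7/2x_1^2 + 11/4x_1x_2 + 1/2x_1 + 5/4x_2.
  leading term x_1^2: no divisor's leading term divides it; move 7/2x_1^2 to the remainder.
  leading term x_1x_2: subtract (-11/128)·h_1 from 11/4x_1x_2 + 1/2x_1 + 5/4x_2 → 41/16x_1 + 5/4x_2 - 55/16
  leading term x_1: no divisor's leading term divides it; move 41/16x_1 to the remainder.
  leading term x_2: no divisor's leading term divides it; move 5/4x_2 to the remainder.
  leading term 1: no divisor's leading term divides it; move -55/16 to the remainder.
  remainder 7/2x_1^2 + 41/16x_1 + 5/4x_2 - 55/16 ≠ 0; add k_4 = 7/2x_1^2 + 41/16x_1 + 5/4x_2 - 55/16 to the basis.

The other S-polynomials (S(h_2,k_3), S(h_1,k_4), S(h_2,k_4), S(k_3,k_4)) all reduce to 0 modulo the current basis, so we have a Gröbner basis.
Inter-reduce: drop elements whose leading term is divisible by another's, tail-reduce, and make monic.
Reduced Gröbner basis: {x_1^2 + 41/56x_1 + 5/14x_2 - 55/56, x_1x_2 - 3/4x_1 + 5/4, x_2^2 - 7/2x_1 - 7/2x_2 - 1/2}.

These coincide, so the ideals are equal.
The choice of monomial ordering does not affect the verdict — as long as both bases are computed under the same ordering, their equality decides ideal equality.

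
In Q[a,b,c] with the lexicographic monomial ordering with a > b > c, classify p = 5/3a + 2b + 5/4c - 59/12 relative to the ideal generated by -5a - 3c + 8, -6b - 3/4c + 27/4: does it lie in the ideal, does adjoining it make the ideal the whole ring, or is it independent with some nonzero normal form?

5/3a + 2b + 5/4c - 59/12 lies in I (it reduces to 0).

First compute the reduced Gröbner basis of I by Buchberger's algorithm.
f_1 = -5a - 3c + 8, LT = a.
f_2 = -6b - 3/4c + 27/4, LT = b.

The S-polynomials (S(f_1,f_2)) all reduce to 0 modulo the current basis, so we have a Gröbner basis.
Inter-reduce: drop elements whose leading term is divisible by another's, tail-reduce, and make monic.
Reduced Gröbner basis: {a + 3/5c - 8/5, b + 1/8c - 9/8}.
Label its elements g_1 = a + 3/5c - 8/5, g_2 = b + 1/8c - 9/8.

Reduce p = 5/3a + 2b + 5/4c - 59/12 modulo G:
  leading term a: subtract (5/3)·g_1 from 5/3a + 2b + 5/4c - 59/12 → 2b + 1/4c - 9/4
  leading term b: subtract (2)·g_2 from 2b + 1/4c - 9/4 → 0
  normal form = 0.
Since the normal form is 0, p ∈ I.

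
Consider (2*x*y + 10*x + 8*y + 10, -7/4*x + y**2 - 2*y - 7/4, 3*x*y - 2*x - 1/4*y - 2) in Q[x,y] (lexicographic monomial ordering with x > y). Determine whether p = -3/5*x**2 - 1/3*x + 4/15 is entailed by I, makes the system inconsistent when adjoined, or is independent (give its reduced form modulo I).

First compute the reduced Gröbner basis of I by Buchberger's algorithm.
f_1 = 2*x*y + 10*x + 8*y + 10, LT = x*y.
f_2 = -7/4*x + y**2 - 2*y - 7/4, LT = x.
f_3 = 3*x*y - 2*x - 1/4*y - 2, LT = x*y.

S(f_1,f_2): lcm = x*y. S = 5*x + 4/7*y**3 - 8/7*y**2 + 3*y + 5.
  leading term x: subtract (-20/7)·f_2 from 5*x + 4/7*y**3 - 8/7*y**2 + 3*y + 5 → 4/7*y**3 + 12/7*y**2 - 19/7*y
  leading term y**3: no divisor's leading term divides it; move 4/7*y**3 to the remainder.
  leading term y**2: no divisor's leading term divides it; move 12/7*y**2 to the remainder.
  leading term y: no divisor's leading term divides it; move -19/7*y to the remainder.
  remainder 4/7*y**3 + 12/7*y**2 - 19/7*y ≠ 0; add h_4 = 4/7*y**3 + 12/7*y**2 - 19/7*y to the basis.

S(f_1,f_3): lcm = x*y. S = 17/3*x + 49/12*y + 17/3.
  leading term x: subtract (-68/21)·f_2 from 17/3*x + 49/12*y + 17/3 → 68/21*y**2 - 67/28*y
  leading term y**2: no divisor's leading term divides it; move 68/21*y**2 to the remainder.
  leading term y: no divisor's leading term divides it; move -67/28*y to the remainder.
  remainder 68/21*y**2 - 67/28*y ≠ 0; add h_5 = 68/21*y**2 - 67/28*y to the basis.

S(f_2,f_3): lcm = x*y. S = 2/3*x - 4/7*y**3 + 8/7*y**2 + 13/12*y + 2/3.
  leading term x: subtract (-8/21)·f_2 from 2/3*x - 4/7*y**3 + 8/7*y**2 + 13/12*y + 2/3 → -4/7*y**3 + 32/21*y**2 + 9/28*y
  leading term y**3: subtract (-1)·h_4 from -4/7*y**3 + 32/21*y**2 + 9/28*y → 68/21*y**2 - 67/28*y
  leading term y**2: subtract (1)·h_5 from 68/21*y**2 - 67/28*y → 0
  remainder 0.

S(f_1,h_4): lcm = x*y**3. S = 2*x*y**2 + 19/4*x*y + 4*y**3 + 5*y**2.
  leading term x*y**2: subtract (y)·f_1 from 2*x*y**2 + 19/4*x*y + 4*y**3 + 5*y**2 → -21/4*x*y + 4*y**3 - 3*y**2 - 10*y
  leading term x*y: subtract (-21/8)·f_1 from -21/4*x*y + 4*y**3 - 3*y**2 - 10*y → 105/4*x + 4*y**3 - 3*y**2 + 11*y + 105/4
  leading term x: subtract (-15)·f_2 from 105/4*x + 4*y**3 - 3*y**2 + 11*y + 105/4 → 4*y**3 + 12*y**2 - 19*y
  leading term y**3: subtract (7)·h_4 from 4*y**3 + 12*y**2 - 19*y → 0
  remainder 0.

S(f_2,h_4): leading monomials are coprime, so the S-polynomial reduces to 0 (Buchberger's first criterion).
S(f_3,h_4): lcm = x*y**3. S = -11/3*x*y**2 + 19/4*x*y - 1/12*y**3 - 2/3*y**2.
  leading term x*y**2: subtract (-11/6*y)·f_1 from -11/3*x*y**2 + 19/4*x*y - 1/12*y**3 - 2/3*y**2 → 277/12*x*y - 1/12*y**3 + 14*y**2 + 55/3*y
  leading term x*y: subtract (277/24)·f_1 from 277/12*x*y - 1/12*y**3 + 14*y**2 + 55/3*y → -1385/12*x - 1/12*y**3 + 14*y**2 - 74*y - 1385/12
  leading term x: subtract (1385/21)·f_2 from -1385/12*x - 1/12*y**3 + 14*y**2 - 74*y - 1385/12 → -1/12*y**3 - 1091/21*y**2 + 1216/21*y
  leading term y**3: subtract (-7/48)·h_4 from -1/12*y**3 - 1091/21*y**2 + 1216/21*y → -4343/84*y**2 + 6441/112*y
  leading term y**2: subtract (-4343/272)·h_5 from -4343/84*y**2 + 6441/112*y → 21001/1088*y
  leading term y: no divisor's leading term divides it; move 21001/1088*y to the remainder.
  remainder 21001/1088*y ≠ 0; add h_6 = 21001/1088*y to the basis.

S(f_1,h_5): lcm = x*y**2. S = 1561/272*x*y + 4*y**2 + 5*y.
  leading term x*y: subtract (1561/544)·f_1 from 1561/272*x*y + 4*y**2 + 5*y → -7805/272*x + 4*y**2 - 1221/68*y - 7805/272
  leading term x: subtract (1115/68)·f_2 from -7805/272*x + 4*y**2 - 1221/68*y - 7805/272 → -843/68*y**2 + 1009/68*y
  leading term y**2: subtract (-17703/4624)·h_5 from -843/68*y**2 + 1009/68*y → 105005/18496*y
  leading term y: subtract (5/17)·h_6 from 105005/18496*y → 0
  remainder 0.

S(f_2,h_5): leading monomials are coprime, so the S-polynomial reduces to 0 (Buchberger's first criterion).
S(f_3,h_5): lcm = x*y**2. S = 59/816*x*y - 1/12*y**2 - 2/3*y.
  leading term x*y: subtract (59/1632)·f_1 from 59/816*x*y - 1/12*y**2 - 2/3*y → -295/816*x - 1/12*y**2 - 65/68*y - 295/816
  leading term x: subtract (295/1428)·f_2 from -295/816*x - 1/12*y**2 - 65/68*y - 295/816 → -69/238*y**2 - 775/1428*y
  leading term y**2: subtract (-207/2312)·h_5 from -69/238*y**2 - 775/1428*y → -21001/27744*y
  leading term y: subtract (-2/51)·h_6 from -21001/27744*y → 0
  remainder 0.

S(h_4,h_5): lcm = y**3. S = 1017/272*y**2 - 19/4*y.
  leading term y**2: subtract (21357/18496)·h_5 from 1017/272*y**2 - 19/4*y → -147007/73984*y
  leading term y: subtract (-7/68)·h_6 from -147007/73984*y → 0
  remainder 0.

S(f_1,h_6): lcm = x*y. S = 5*x + 4*y + 5.
  leading term x: subtract (-20/7)·f_2 from 5*x + 4*y + 5 → 20/7*y**2 - 12/7*y
  leading term y**2: subtract (15/17)·h_5 from 20/7*y**2 - 12/7*y → 27/68*y
  leading term y: subtract (432/21001)·h_6 from 27/68*y → 0
  remainder 0.

S(f_2,h_6): leading monomials are coprime, so the S-polynomial reduces to 0 (Buchberger's first criterion).
S(f_3,h_6): lcm = x*y. S = -2/3*x - 1/12*y - 2/3.
  leading term x: subtract (8/21)·f_2 from -2/3*x - 1/12*y - 2/3 → -8/21*y**2 + 19/28*y
  leading term y**2: subtract (-2/17)·h_5 from -8/21*y**2 + 19/28*y → 27/68*y
  leading term y: subtract (432/21001)·h_6 from 27/68*y → 0
  remainder 0.

S(h_4,h_6): lcm = y**3. S = 3*y**2 - 19/4*y.
  leading term y**2: subtract (63/68)·h_5 from 3*y**2 - 19/4*y → -689/272*y
  leading term y: subtract (-2756/21001)·h_6 from -689/272*y → 0
  remainder 0.

S(h_5,h_6): lcm = y**2. S = -201/272*y.
  leading term y: subtract (-804/21001)·h_6 from -201/272*y → 0
  remainder 0.

Every S-polynomial of the final basis reduces to 0, so we have a Gröbner basis.
Inter-reduce: drop elements whose leading term is divisible by another's, tail-reduce, and make monic.
Reduced Gröbner basis: {x + 1, y}.
Label its elements g_1 = x + 1, g_2 = y.

Reduce p = -3/5*x**2 - 1/3*x + 4/15 modulo G:
  leading term x**2: subtract (-3/5*x)·g_1 from -3/5*x**2 - 1/3*x + 4/15 → 4/15*x + 4/15
  leading term x: subtract (4/15)·g_1 from 4/15*x + 4/15 → 0
  normal form = 0.
Since the normal form is 0, p ∈ I.

The remainder on division by a Gröbner basis is unique — it is the normal form.

-3/5*x**2 - 1/3*x + 4/15 lies in I (it reduces to 0).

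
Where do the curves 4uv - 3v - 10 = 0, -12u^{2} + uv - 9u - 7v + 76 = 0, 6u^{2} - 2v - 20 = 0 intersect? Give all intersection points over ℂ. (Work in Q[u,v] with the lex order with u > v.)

Compute a lex Gröbner basis by Buchberger's algorithm.
f_1 = 4uv - 3v - 10, LT = uv.
f_2 = -12u^{2} + uv - 9u - 7v + 76, LT = u^{2}.
f_3 = 6u^{2} - 2v - 20, LT = u^{2}.

S(f_1,f_2): lcm = u^{2}v. S = \tfrac{1}{12}uv^{2} - \tfrac{3}{2}uv - \tfrac{5}{2}u - \tfrac{7}{12}v^{2} + \tfrac{19}{3}v.
  reduce S modulo (f_1, f_2, f_3):
  remainder -\tfrac{5}{2}u - \tfrac{25}{48}v^{2} + \tfrac{65}{12}v - \tfrac{15}{4} ≠ 0; add h_4 = -\tfrac{5}{2}u - \tfrac{25}{48}v^{2} + \tfrac{65}{12}v - \tfrac{15}{4} to the basis.

S(f_1,f_3): lcm = u^{2}v. S = -\tfrac{3}{4}uv - \tfrac{5}{2}u + \tfrac{1}{3}v^{2} + \tfrac{10}{3}v.
  reduce S modulo (f_1, f_2, f_3, h_4):
  remainder \tfrac{41}{48}v^{2} - \tfrac{127}{48}v + \tfrac{15}{8} ≠ 0; add h_5 = \tfrac{41}{48}v^{2} - \tfrac{127}{48}v + \tfrac{15}{8} to the basis.

S(f_2,f_3): lcm = u^{2}. S = -\tfrac{1}{12}uv + \tfrac{3}{4}u + \tfrac{11}{12}v - 3.
  reduce S modulo (f_1, f_2, f_3, h_4, h_5):
  remainder \tfrac{7853}{3936}v - \tfrac{7853}{1968} ≠ 0; add h_6 = \tfrac{7853}{3936}v - \tfrac{7853}{1968} to the basis.

The other S-polynomials (S(f_1,h_4), S(f_2,h_4), S(f_3,h_4), S(f_1,h_5), S(f_2,h_5), S(f_3,h_5), S(h_4,h_5), S(f_1,h_6), S(f_2,h_6), S(f_3,h_6), S(h_4,h_6), S(h_5,h_6)) all reduce to 0 modulo the current basis, so we have a Gröbner basis.
Inter-reduce: drop elements whose leading term is divisible by another's, tail-reduce, and make monic.
Reduced Gröbner basis: {u - 2, v - 2}.

From the last basis element, v - 2 = 0, so v takes values in {2}. Each choice, substituted upward through the basis, yields the corresponding point(s) of the solution set.
  v = 2: the earlier basis element becomes u - 2 = 0, giving u = 2 — point (2, 2).

{(2, 2)}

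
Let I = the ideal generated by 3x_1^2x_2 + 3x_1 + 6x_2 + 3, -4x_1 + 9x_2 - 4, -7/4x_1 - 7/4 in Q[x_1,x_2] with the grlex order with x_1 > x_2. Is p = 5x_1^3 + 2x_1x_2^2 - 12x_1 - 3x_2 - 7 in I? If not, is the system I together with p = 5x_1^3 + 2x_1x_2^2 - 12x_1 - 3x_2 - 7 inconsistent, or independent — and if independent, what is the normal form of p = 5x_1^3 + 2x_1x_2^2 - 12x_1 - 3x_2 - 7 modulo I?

5x_1^3 + 2x_1x_2^2 - 12x_1 - 3x_2 - 7 lies in I (it reduces to 0).

First compute the reduced Gröbner basis of I by Buchberger's algorithm.
f_1 = 3x_1^2x_2 + 3x_1 + 6x_2 + 3, LT = x_1^2x_2.
f_2 = -4x_1 + 9x_2 - 4, LT = x_1.
f_3 = -7/4x_1 - 7/4, LT = x_1.

S(f_1,f_2): lcm = x_1^2x_2. S = 9/4x_1x_2^2 - x_1x_2 + x_1 + 2x_2 + 1.
  reduce S modulo (f_1, f_2, f_3):
  remainder 81/16x_2^3 - 9/2x_2^2 + 21/4x_2 ≠ 0; add h_4 = 81/16x_2^3 - 9/2x_2^2 + 21/4x_2 to the basis.

S(f_1,f_3): lcm = x_1^2x_2. S = -x_1x_2 + x_1 + 2x_2 + 1.
  reduce S modulo (f_1, f_2, f_3, h_4):
  remainder -9/4x_2^2 + 21/4x_2 ≠ 0; add h_5 = -9/4x_2^2 + 21/4x_2 to the basis.

S(f_2,f_3): lcm = x_1. S = -9/4x_2.
  reduce S modulo (f_1, f_2, f_3, h_4, h_5):
  remainder -9/4x_2 ≠ 0; add h_6 = -9/4x_2 to the basis.

The other S-polynomials (S(f_1,h_4), S(f_2,h_4), S(f_3,h_4), S(f_1,h_5), S(f_2,h_5), S(f_3,h_5), S(h_4,h_5), S(f_1,h_6), S(f_2,h_6), S(f_3,h_6), S(h_4,h_6), S(h_5,h_6)) all reduce to 0 modulo the current basis, so we have a Gröbner basis.
Inter-reduce: drop elements whose leading term is divisible by another's, tail-reduce, and make monic.
Reduced Gröbner basis: {x_1 + 1, x_2}.
Label its elements g_1 = x_1 + 1, g_2 = x_2.

Reduce p = 5x_1^3 + 2x_1x_2^2 - 12x_1 - 3x_2 - 7 modulo G:
  leading term x_1^3: subtract (5x_1^2)·g_1 from 5x_1^3 + 2x_1x_2^2 - 12x_1 - 3x_2 - 7 → 2x_1x_2^2 - 5x_1^2 - 12x_1 - 3x_2 - 7
  leading term x_1x_2^2: subtract (2x_2^2)·g_1 from 2x_1x_2^2 - 5x_1^2 - 12x_1 - 3x_2 - 7 → -5x_1^2 - 2x_2^2 - 12x_1 - 3x_2 - 7
  leading term x_1^2: subtract (-5x_1)·g_1 from -5x_1^2 - 2x_2^2 - 12x_1 - 3x_2 - 7 → -2x_2^2 - 7x_1 - 3x_2 - 7
  leading term x_2^2: subtract (-2x_2)·g_2 from -2x_2^2 - 7x_1 - 3x_2 - 7 → -7x_1 - 3x_2 - 7
  leading term x_1: subtract (-7)·g_1 from -7x_1 - 3x_2 - 7 → -3x_2
  leading term x_2: subtract (-3)·g_2 from -3x_2 → 0
  normal form = 0.
Since the normal form is 0, p ∈ I.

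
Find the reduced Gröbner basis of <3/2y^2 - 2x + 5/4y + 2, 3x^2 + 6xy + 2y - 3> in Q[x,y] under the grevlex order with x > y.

G = {x^2 + 2xy + 2/3y - 1, y^2 - 4/3x + 5/6y + 4/3}

f_1 = 3/2y^2 - 2x + 5/4y + 2, LT = y^2.
f_2 = 3x^2 + 6xy + 2y - 3, LT = x^2.

The S-polynomials (S(f_1,f_2)) all reduce to 0 modulo the current basis, so we have a Gröbner basis.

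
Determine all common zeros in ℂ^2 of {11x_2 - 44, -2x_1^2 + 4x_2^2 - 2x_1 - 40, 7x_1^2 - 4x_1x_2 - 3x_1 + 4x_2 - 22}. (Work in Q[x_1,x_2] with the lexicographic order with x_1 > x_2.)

Compute a lex Gröbner basis by Buchberger's algorithm.
f_1 = 11x_2 - 44, LT = x_2.
f_2 = -2x_1^2 - 2x_1 + 4x_2^2 - 40, LT = x_1^2.
f_3 = 7x_1^2 - 4x_1x_2 - 3x_1 + 4x_2 - 22, LT = x_1^2.

S(f_2,f_3): lcm = x_1^2. S = 4/7x_1x_2 + 10/7x_1 - 2x_2^2 - 4/7x_2 + 162/7.
  reduce S modulo (f_1, f_2, f_3):
  remainder 26/7x_1 - 78/7 ≠ 0; add h_4 = 26/7x_1 - 78/7 to the basis.

The other S-polynomials (S(f_1,f_2), S(f_1,f_3), S(f_1,h_4), S(f_2,h_4), S(f_3,h_4)) all reduce to 0 modulo the current basis, so we have a Gröbner basis.
Inter-reduce: drop elements whose leading term is divisible by another's, tail-reduce, and make monic.
Reduced Gröbner basis: {x_1 - 3, x_2 - 4}.

A lex Gröbner basis eliminates variables successively. Here x_2 - 4 depends only on x_2, with roots {4}; lifting each root through the earlier basis elements recovers the full solutions.
  x_2 = 4: the earlier basis element becomes x_1 - 3 = 0, giving x_1 = 3 — point (3, 4).

{(3, 4)}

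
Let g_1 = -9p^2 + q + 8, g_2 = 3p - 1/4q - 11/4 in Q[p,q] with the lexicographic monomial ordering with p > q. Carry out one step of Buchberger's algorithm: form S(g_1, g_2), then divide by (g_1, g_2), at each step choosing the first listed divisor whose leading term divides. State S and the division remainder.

S(g_1, g_2) = 1/12pq + 11/12p - 1/9q - 8/9; remainder on division = 1/144q^2 + 1/24q - 7/144.

lcm(LM(g_1), LM(g_2)) = p^2.
S = (lcm/LT(g_1))·g_1 − (lcm/LT(g_2))·g_2 = 1/12pq + 11/12p - 1/9q - 8/9.
Reduce S modulo (g_1, g_2) in that order:
  leading term pq: subtract (1/36q)·g_2 from 1/12pq + 11/12p - 1/9q - 8/9 → 11/12p + 1/144q^2 - 5/144q - 8/9
  leading term p: subtract (11/36)·g_2 from 11/12p + 1/144q^2 - 5/144q - 8/9 → 1/144q^2 + 1/24q - 7/144
  leading term q^2: no divisor's leading term divides it; move 1/144q^2 to the remainder.
  leading term q: no divisor's leading term divides it; move 1/24q to the remainder.
  leading term 1: no divisor's leading term divides it; move -7/144 to the remainder.
The remainder 1/144q^2 + 1/24q - 7/144 is nonzero, so it would be added as the next basis element.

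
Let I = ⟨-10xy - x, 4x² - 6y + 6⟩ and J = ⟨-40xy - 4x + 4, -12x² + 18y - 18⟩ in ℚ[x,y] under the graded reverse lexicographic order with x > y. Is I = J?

Since reduced Gröbner bases are canonical representatives of ideals under a given ordering, it suffices to compute and compare them.
Buchberger on the first generating set:
f_1 = -10xy - x, LT = xy.
f_2 = 4x² - 6y + 6, LT = x².

S(f_1,f_2): lcm = x²y. S = 1/10x² + 3/2y² - 3/2y.
  reduce S modulo (f_1, f_2):
  remainder 3/2y² - 27/20y - 3/20 ≠ 0; add g_3 = 3/2y² - 27/20y - 3/20 to the basis.

The other S-polynomials (S(f_1,g_3), S(f_2,g_3)) all reduce to 0 modulo the current basis, so we have a Gröbner basis.
Inter-reduce: drop elements whose leading term is divisible by another's, tail-reduce, and make monic.
Reduced Gröbner basis: {x² - 3/2y + 3/2, xy + 1/10x, y² - 9/10y - 1/10}.

Buchberger on the second generating set:
h_1 = -40xy - 4x + 4, LT = xy.
h_2 = -12x² + 18y - 18, LT = x².

S(h_1,h_2): lcm = x²y. S = 1/10x² + 3/2y² - 1/10x - 3/2y.
  reduce S modulo (h_1, h_2):
  remainder 3/2y² - 1/10x - 27/20y - 3/20 ≠ 0; add k_3 = 3/2y² - 1/10x - 27/20y - 3/20 to the basis.

The other S-polynomials (S(h_1,k_3), S(h_2,k_3)) all reduce to 0 modulo the current basis, so we have a Gröbner basis.
Inter-reduce: drop elements whose leading term is divisible by another's, tail-reduce, and make monic.
Reduced Gröbner basis: {x² - 3/2y + 3/2, xy + 1/10x - 1/10, y² - 1/15x - 9/10y - 1/10}.

The bases are distinct; the ideals are different.

No, the ideals differ.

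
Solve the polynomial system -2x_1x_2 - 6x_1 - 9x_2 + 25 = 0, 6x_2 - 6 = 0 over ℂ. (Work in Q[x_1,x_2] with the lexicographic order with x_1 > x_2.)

Compute a lex Gröbner basis by Buchberger's algorithm.
f_1 = -2x_1x_2 - 6x_1 - 9x_2 + 25, LT = x_1x_2.
f_2 = 6x_2 - 6, LT = x_2.

S(f_1,f_2): lcm = x_1x_2. S = 4x_1 + 9/2x_2 - 25/2.
  leading term x_1: no divisor's leading term divides it; move 4x_1 to the remainder.
  leading term x_2: subtract (3/4)·f_2 from 9/2x_2 - 25/2 → -8
  leading term 1: no divisor's leading term divides it; move -8 to the remainder.
  remainder 4x_1 - 8 ≠ 0; add h_3 = 4x_1 - 8 to the basis.

S(f_1,h_3): lcm = x_1x_2. S = 3x_1 + 13/2x_2 - 25/2.
  leading term x_1: subtract (3/4)·h_3 from 3x_1 + 13/2x_2 - 25/2 → 13/2x_2 - 13/2
  leading term x_2: subtract (13/12)·f_2 from 13/2x_2 - 13/2 → 0
  remainder 0.

S(f_2,h_3): leading monomials are coprime, so the S-polynomial reduces to 0 (Buchberger's first criterion).
Every S-polynomial of the final basis reduces to 0, so we have a Gröbner basis.
Inter-reduce: drop elements whose leading term is divisible by another's, tail-reduce, and make monic.
Reduced Gröbner basis: {x_1 - 2, x_2 - 1}.

The lex basis is triangular: the last element involves only x_2. Solving x_2 - 1 = 0 gives x_2 ∈ {1}; substituting each value into the earlier elements determines the remaining variables.
  x_2 = 1: the earlier basis element becomes x_1 - 2 = 0, giving x_1 = 2 — point (2, 1).

{(2, 1)}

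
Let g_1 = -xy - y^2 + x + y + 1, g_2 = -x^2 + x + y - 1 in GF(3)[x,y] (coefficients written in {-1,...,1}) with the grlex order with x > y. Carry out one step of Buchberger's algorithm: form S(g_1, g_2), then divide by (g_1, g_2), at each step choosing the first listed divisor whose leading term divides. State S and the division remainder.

lcm(LM(g_1), LM(g_2)) = x^2y.
S = (lcm/LT(g_1))·g_1 − (lcm/LT(g_2))·g_2 = xy^2 - x^2 + y^2 - x - y.
Reduce S modulo (g_1, g_2) in that order:
  leading term xy^2: subtract (-y)·g_1 from xy^2 - x^2 + y^2 - x - y → -y^3 - x^2 + xy - y^2 - x
  leading term y^3: no divisor's leading term divides it; move -y^3 to the remainder.
  leading term x^2: subtract (1)·g_2 from -x^2 + xy - y^2 - x → xy - y^2 + x - y + 1
  leading term xy: subtract (-1)·g_1 from xy - y^2 + x - y + 1 → y^2 - x - 1
  leading term y^2: no divisor's leading term divides it; move y^2 to the remainder.
  leading term x: no divisor's leading term divides it; move -x to the remainder.
  leading term 1: no divisor's leading term divides it; move -1 to the remainder.
The remainder -y^3 + y^2 - x - 1 is nonzero, so it would be added as the next basis element.

S(g_1, g_2) = xy^2 - x^2 + y^2 - x - y; remainder on division = -y^3 + y^2 - x - 1.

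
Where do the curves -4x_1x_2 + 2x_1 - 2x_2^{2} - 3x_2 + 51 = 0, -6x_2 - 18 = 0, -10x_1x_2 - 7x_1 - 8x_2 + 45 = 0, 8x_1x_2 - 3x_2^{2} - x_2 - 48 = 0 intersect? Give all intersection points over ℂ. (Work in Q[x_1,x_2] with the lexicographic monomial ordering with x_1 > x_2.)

{(-3, -3)}

Compute a lex Gröbner basis by Buchberger's algorithm.
f_1 = -4x_1x_2 + 2x_1 - 2x_2^{2} - 3x_2 + 51, LT = x_1x_2.
f_2 = -6x_2 - 18, LT = x_2.
f_3 = -10x_1x_2 - 7x_1 - 8x_2 + 45, LT = x_1x_2.
f_4 = 8x_1x_2 - 3x_2^{2} - x_2 - 48, LT = x_1x_2.

S(f_1,f_2): lcm = x_1x_2. S = -\tfrac{7}{2}x_1 + \tfrac{1}{2}x_2^{2} + \tfrac{3}{4}x_2 - \tfrac{51}{4}.
  leading term x_1: no divisor's leading term divides it; move -\tfrac{7}{2}x_1 to the remainder.
  leading term x_2^{2}: subtract (-\tfrac{1}{12}x_2)·f_2 from \tfrac{1}{2}x_2^{2} + \tfrac{3}{4}x_2 - \tfrac{51}{4} → -\tfrac{3}{4}x_2 - \tfrac{51}{4}
  leading term x_2: subtract (\tfrac{1}{8})·f_2 from -\tfrac{3}{4}x_2 - \tfrac{51}{4} → -\tfrac{21}{2}
  leading term 1: no divisor's leading term divides it; move -\tfrac{21}{2} to the remainder.
  remainder -\tfrac{7}{2}x_1 - \tfrac{21}{2} ≠ 0; add h_5 = -\tfrac{7}{2}x_1 - \tfrac{21}{2} to the basis.

The other S-polynomials (S(f_1,f_3), S(f_1,f_4), S(f_2,f_3), S(f_2,f_4), S(f_3,f_4), S(f_1,h_5), S(f_2,h_5), S(f_3,h_5), S(f_4,h_5)) all reduce to 0 modulo the current basis, so we have a Gröbner basis.
Inter-reduce: drop elements whose leading term is divisible by another's, tail-reduce, and make monic.
Reduced Gröbner basis: {x_1 + 3, x_2 + 3}.

Since the basis is lex-ordered, x_2 + 3 is univariate in x_2. Its roots are {-3}. Back-substituting each root into the other basis elements fixes the other coordinates.
  x_2 = -3: the earlier basis element becomes x_1 + 3 = 0, giving x_1 = -3 — point (-3, -3).
Each listed point satisfies every original equation (direct substitution).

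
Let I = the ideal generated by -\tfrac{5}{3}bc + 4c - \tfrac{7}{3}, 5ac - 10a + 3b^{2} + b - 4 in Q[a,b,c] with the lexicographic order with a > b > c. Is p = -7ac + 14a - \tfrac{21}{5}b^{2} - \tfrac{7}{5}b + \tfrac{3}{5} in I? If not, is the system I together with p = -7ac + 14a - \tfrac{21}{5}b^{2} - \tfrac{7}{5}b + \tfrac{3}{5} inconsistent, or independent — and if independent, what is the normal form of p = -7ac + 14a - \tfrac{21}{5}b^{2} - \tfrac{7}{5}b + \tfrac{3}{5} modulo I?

Adjoining -7ac + 14a - \tfrac{21}{5}b^{2} - \tfrac{7}{5}b + \tfrac{3}{5} makes the ideal the whole ring: the system is inconsistent.

First compute the reduced Gröbner basis of I by Buchberger's algorithm.
f_1 = -\tfrac{5}{3}bc + 4c - \tfrac{7}{3}, LT = bc.
f_2 = 5ac - 10a + 3b^{2} + b - 4, LT = ac.

S(f_1,f_2): lcm = abc. S = 2ab - \tfrac{12}{5}ac + \tfrac{7}{5}a - \tfrac{3}{5}b^{3} - \tfrac{1}{5}b^{2} + \tfrac{4}{5}b.
  leading term ab: no divisor's leading term divides it; move 2ab to the remainder.
  leading term ac: subtract (-\tfrac{12}{25})·f_2 from -\tfrac{12}{5}ac + \tfrac{7}{5}a - \tfrac{3}{5}b^{3} - \tfrac{1}{5}b^{2} + \tfrac{4}{5}b → -\tfrac{17}{5}a - \tfrac{3}{5}b^{3} + \tfrac{31}{25}b^{2} + \tfrac{32}{25}b - \tfrac{48}{25}
  leading term a: no divisor's leading term divides it; move -\tfrac{17}{5}a to the remainder.
  leading term b^{3}: no divisor's leading term divides it; move -\tfrac{3}{5}b^{3} to the remainder.
  leading term b^{2}: no divisor's leading term divides it; move \tfrac{31}{25}b^{2} to the remainder.
  leading term b: no divisor's leading term divides it; move \tfrac{32}{25}b to the remainder.
  leading term 1: no divisor's leading term divides it; move -\tfrac{48}{25} to the remainder.
  remainder 2ab - \tfrac{17}{5}a - \tfrac{3}{5}b^{3} + \tfrac{31}{25}b^{2} + \tfrac{32}{25}b - \tfrac{48}{25} ≠ 0; add h_3 = 2ab - \tfrac{17}{5}a - \tfrac{3}{5}b^{3} + \tfrac{31}{25}b^{2} + \tfrac{32}{25}b - \tfrac{48}{25} to the basis.

The other S-polynomials (S(f_1,h_3), S(f_2,h_3)) all reduce to 0 modulo the current basis, so we have a Gröbner basis.
Inter-reduce: drop elements whose leading term is divisible by another's, tail-reduce, and make monic.
Reduced Gröbner basis: {ab - \tfrac{17}{10}a - \tfrac{3}{10}b^{3} + \tfrac{31}{50}b^{2} + \tfrac{16}{25}b - \tfrac{24}{25}, ac - 2a + \tfrac{3}{5}b^{2} + \tfrac{1}{5}b - \tfrac{4}{5}, bc - \tfrac{12}{5}c + \tfrac{7}{5}}.
Label its elements g_1 = ab - \tfrac{17}{10}a - \tfrac{3}{10}b^{3} + \tfrac{31}{50}b^{2} + \tfrac{16}{25}b - \tfrac{24}{25}, g_2 = ac - 2a + \tfrac{3}{5}b^{2} + \tfrac{1}{5}b - \tfrac{4}{5}, g_3 = bc - \tfrac{12}{5}c + \tfrac{7}{5}.

Reduce p = -7ac + 14a - \tfrac{21}{5}b^{2} - \tfrac{7}{5}b + \tfrac{3}{5} modulo G:
  leading term ac: subtract (-7)·g_2 from -7ac + 14a - \tfrac{21}{5}b^{2} - \tfrac{7}{5}b + \tfrac{3}{5} → -5
  leading term 1: no divisor's leading term divides it; move -5 to the remainder.
  normal form = -5.
The normal form is nonzero, so p ∉ I. Since p minus its normal form lies in I, I + (p) = I + (r) where r = -5; decide whether this ideal is the whole ring.
Here r = -5 is a nonzero constant, hence a unit: 1 ∈ I + (p), the Gröbner basis of I + (p) is {1}, and the enlarged system has no common solution — adjoining p is inconsistent.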